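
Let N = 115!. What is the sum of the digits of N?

648

115! = 292509369349301569068815180481773552003419272043053514672100535242441942363589054622883930786268803187059211939585703515345785120071002251720730101703194015956992000000000000000000000000000
Sum of its 189 digits: 648.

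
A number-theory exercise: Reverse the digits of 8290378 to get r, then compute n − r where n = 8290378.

Reverse of 8290378 is 8730928.
8290378 − 8730928 = -440550

-440550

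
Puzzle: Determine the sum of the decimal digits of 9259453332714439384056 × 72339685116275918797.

9259453332714439384056 × 72339685116275918797 = 669825938437414183813520239769874152500632
Sum of its 42 digits: 189.

189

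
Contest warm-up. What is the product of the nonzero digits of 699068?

6×9×9×6×8 = 23328

23328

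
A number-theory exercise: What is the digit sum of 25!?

72

25! = 15511210043330985984000000
Sum of its 26 digits: 72.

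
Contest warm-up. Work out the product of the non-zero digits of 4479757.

4×4×7×9×7×5×7 = 246960

246960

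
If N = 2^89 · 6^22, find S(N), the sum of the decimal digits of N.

189

2^89 · 6^22 = 81469888612652433106727807190805760528351232
Sum of its 44 digits: 189.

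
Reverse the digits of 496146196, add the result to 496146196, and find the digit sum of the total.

Reversal of 496146196 is 691641694; 496146196 + 691641694 = 1187787890.
Digit sum of 1187787890: 1+1+8+7+7+8+7+8+9+0 = 56.

56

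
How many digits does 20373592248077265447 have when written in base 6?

25

20373592248077265447 in base 6 is 4144422314113222142551423, which has 25 digits.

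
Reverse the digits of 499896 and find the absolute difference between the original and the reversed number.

199098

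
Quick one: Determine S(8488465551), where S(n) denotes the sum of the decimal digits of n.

54

8+4+8+8+4+6+5+5+5+1 = 54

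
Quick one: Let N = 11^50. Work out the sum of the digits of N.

11^50 = 11739085287969531650666649599035831993898213898723001
Sum of its 53 digits: 265.

265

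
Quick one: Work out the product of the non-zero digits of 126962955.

291600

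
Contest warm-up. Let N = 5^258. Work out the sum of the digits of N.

847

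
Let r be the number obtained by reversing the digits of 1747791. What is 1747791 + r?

3725262

Reverse of 1747791 is 1977471.
1747791 + 1977471 = 3725262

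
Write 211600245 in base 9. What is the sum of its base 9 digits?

37

211600245 in base 9 is 482141863.
Digit sum: 4+8+2+1+4+1+8+6+3 = 37.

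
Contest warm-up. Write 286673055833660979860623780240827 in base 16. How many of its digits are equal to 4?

3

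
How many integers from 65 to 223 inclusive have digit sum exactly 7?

11

The integers in [65, 223] that have digit sum exactly 7: 70, 106, 115, 124, 133, 142, …, 214, 223.
11 qualify.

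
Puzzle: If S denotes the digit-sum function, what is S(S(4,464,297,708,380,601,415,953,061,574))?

11

First digit sum: 119.
1+1+9 = 11.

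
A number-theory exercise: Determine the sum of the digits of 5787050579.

53

5+7+8+7+0+5+0+5+7+9 = 53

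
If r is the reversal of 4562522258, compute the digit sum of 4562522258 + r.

46

Reversal of 4562522258 is 8522252654; 4562522258 + 8522252654 = 13084774912.
Digit sum of 13084774912: 1+3+0+8+4+7+7+4+9+1+2 = 46.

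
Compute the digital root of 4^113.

7

The digital root of n equals n mod 9 (or 9 when 9 | n), so we need 4^113 mod 9.
4^113 ≡ 7 (mod 9), so the digital root is 7.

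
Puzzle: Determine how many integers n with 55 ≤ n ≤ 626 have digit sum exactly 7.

The integers in [55, 626] that have digit sum exactly 7: 61, 70, 106, 115, 124, 133, …, 601, 610.
29 qualify.

29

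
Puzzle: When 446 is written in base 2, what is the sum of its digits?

446 in base 2 is 110111110.
Digit sum: 1+1+0+1+1+1+1+1+0 = 7.

7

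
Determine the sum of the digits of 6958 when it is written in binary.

6958 in base 2 is 1101100101110.
Digit sum: 1+1+0+1+1+0+0+1+0+1+1+1+0 = 8.

8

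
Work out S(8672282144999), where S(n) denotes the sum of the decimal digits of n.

8+6+7+2+2+8+2+1+4+4+9+9+9 = 71

71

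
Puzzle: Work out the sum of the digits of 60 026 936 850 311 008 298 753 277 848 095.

142

6+0+0+2+6+9+3+6+8+5+0+3+1+1+0+0+8+2+9+8+7+5+3+2+7+7+8+4+8+0+9+5 = 142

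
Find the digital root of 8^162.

The digital root of n equals n mod 9 (or 9 when 9 | n), so we need 8^162 mod 9.
8^162 ≡ 1 (mod 9), so the digital root is 1.

1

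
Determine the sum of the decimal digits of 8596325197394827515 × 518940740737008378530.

171

8596325197394827515 × 518940740737008378530 = 4460983365552281557855005107039179252950
Sum of its 40 digits: 171.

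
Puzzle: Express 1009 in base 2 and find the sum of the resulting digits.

7

1009 in base 2 is 1111110001.
Digit sum: 1+1+1+1+1+1+0+0+0+1 = 7.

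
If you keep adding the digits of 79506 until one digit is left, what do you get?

9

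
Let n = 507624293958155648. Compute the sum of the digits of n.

89

5+0+7+6+2+4+2+9+3+9+5+8+1+5+5+6+4+8 = 89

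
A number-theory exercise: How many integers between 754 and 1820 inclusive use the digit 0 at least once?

287

The integers in [754, 1820] that use the digit 0 at least once: 760, 770, 780, 790, 800, 801, …, 1810, 1820.
287 qualify.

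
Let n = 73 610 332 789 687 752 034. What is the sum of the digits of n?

91

7+3+6+1+0+3+3+2+7+8+9+6+8+7+7+5+2+0+3+4 = 91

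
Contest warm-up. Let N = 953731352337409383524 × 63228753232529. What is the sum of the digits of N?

953731352337409383524 × 63228753232529 = 60303244327068228198386732113452196
Sum of its 35 digits: 139.

139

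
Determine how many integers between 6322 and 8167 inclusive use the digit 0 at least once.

508

The integers in [6322, 8167] that use the digit 0 at least once: 6330, 6340, 6350, 6360, 6370, 6380, …, 8150, 8160.
508 qualify.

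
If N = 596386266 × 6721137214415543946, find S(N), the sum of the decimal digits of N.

135

596386266 × 6721137214415543946 = 4008393926578927626313845636
Sum of its 28 digits: 135.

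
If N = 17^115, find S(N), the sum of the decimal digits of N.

17^115 = 3174139126452491477809767749955937368915979086576633124110442678012160088092810378546949014518067356518184875148680494119834181490813332959793
Sum of its 142 digits: 665.

665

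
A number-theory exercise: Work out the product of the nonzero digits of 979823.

9×7×9×8×2×3 = 27216

27216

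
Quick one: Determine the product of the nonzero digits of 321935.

810

3×2×1×9×3×5 = 810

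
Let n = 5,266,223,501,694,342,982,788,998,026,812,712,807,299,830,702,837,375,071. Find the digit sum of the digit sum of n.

First digit sum: 253.
2+5+3 = 10.

10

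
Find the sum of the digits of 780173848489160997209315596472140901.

167

7+8+0+1+7+3+8+4+8+4+8+9+1+6+0+9+9+7+2+0+9+3+1+5+5+9+6+4+7+2+1+4+0+9+0+1 = 167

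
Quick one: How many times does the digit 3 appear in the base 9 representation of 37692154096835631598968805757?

37692154096835631598968805757 in base 9 is 800164414886652886243732613612.
The digit 3 appears 3 times.

3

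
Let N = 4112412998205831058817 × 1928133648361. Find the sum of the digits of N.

4112412998205831058817 × 1928133648361 = 7929281877797807586660829786648937
Sum of its 34 digits: 206.

206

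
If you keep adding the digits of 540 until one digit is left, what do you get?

5+4+0 = 9

9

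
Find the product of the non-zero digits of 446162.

1152

4×4×6×1×6×2 = 1152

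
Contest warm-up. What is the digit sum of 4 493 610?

4+4+9+3+6+1+0 = 27

27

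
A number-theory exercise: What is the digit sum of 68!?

68! = 2480035542436830599600990418569171581047399201355367672371710738018221445712183296000000000000000
Sum of its 97 digits: 342.

342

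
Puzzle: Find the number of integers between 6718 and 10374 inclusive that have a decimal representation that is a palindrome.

37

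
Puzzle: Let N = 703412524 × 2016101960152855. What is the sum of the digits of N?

88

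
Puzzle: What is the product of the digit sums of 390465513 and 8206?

576

S(390465513) = 3+9+0+4+6+5+5+1+3 = 36.
S(8206) = 8+2+0+6 = 16.
36 · 16 = 576.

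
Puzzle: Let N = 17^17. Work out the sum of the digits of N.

17^17 = 827240261886336764177
Sum of its 21 digits: 98.

98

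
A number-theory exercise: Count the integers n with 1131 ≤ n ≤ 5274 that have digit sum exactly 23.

133

The integers in [1131, 5274] that have digit sum exactly 23: 1499, 1589, 1598, 1679, 1688, 1697, …, 5189, 5198.
133 qualify.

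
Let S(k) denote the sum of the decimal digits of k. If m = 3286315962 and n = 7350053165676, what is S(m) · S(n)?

2430

S(3286315962) = 3+2+8+6+3+1+5+9+6+2 = 45.
S(7350053165676) = 7+3+5+0+0+5+3+1+6+5+6+7+6 = 54.
45 · 54 = 2430.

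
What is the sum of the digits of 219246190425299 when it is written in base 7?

219246190425299 in base 7 is 64116004661562362.
Digit sum: 6+4+1+1+6+0+0+4+6+6+1+5+6+2+3+6+2 = 59.

59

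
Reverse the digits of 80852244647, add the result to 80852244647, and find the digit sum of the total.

Reversal of 80852244647 is 74644225808; 80852244647 + 74644225808 = 155496470455.
Digit sum of 155496470455: 1+5+5+4+9+6+4+7+0+4+5+5 = 55.

55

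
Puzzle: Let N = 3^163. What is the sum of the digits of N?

3^163 = 589881151426658740854227725580736348849310352832644300781946246613899173590427
Sum of its 78 digits: 360.

360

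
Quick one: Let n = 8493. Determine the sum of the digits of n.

24

8+4+9+3 = 24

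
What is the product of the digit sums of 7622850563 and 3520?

S(7622850563) = 7+6+2+2+8+5+0+5+6+3 = 44.
S(3520) = 3+5+2+0 = 10.
44 · 10 = 440.

440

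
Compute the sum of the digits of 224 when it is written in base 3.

8

224 in base 3 is 22022.
Digit sum: 2+2+0+2+2 = 8.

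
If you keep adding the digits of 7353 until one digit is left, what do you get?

7+3+5+3 = 18
1+8 = 9

9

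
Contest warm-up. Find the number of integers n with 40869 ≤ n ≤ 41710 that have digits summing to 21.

The integers in [40869, 41710] that have digits summing to 21: 40872, 40881, 40890, 40908, 40917, 40926, …, 41691, 41709.
55 qualify.

55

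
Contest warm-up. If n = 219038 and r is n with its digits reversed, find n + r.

1049950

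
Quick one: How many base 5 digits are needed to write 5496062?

5496062 in base 5 is 2401333222, which has 10 digits.

10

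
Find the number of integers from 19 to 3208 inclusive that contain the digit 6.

The integers in [19, 3208] that contain the digit 6: 26, 36, 46, 56, 60, 61, …, 3196, 3206.
850 qualify.

850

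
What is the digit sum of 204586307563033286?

71

2+0+4+5+8+6+3+0+7+5+6+3+0+3+3+2+8+6 = 71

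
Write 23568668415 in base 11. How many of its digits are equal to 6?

2

23568668415 in base 11 is 9AA4998466.
The digit 6 appears 2 times.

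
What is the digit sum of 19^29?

145

19^29 = 12129821994589221844500501021364910179
Sum of its 38 digits: 145.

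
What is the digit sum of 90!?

90! = 1485715964481761497309522733620825737885569961284688766942216863704985393094065876545992131370884059645617234469978112000000000000000000000
Sum of its 139 digits: 585.

585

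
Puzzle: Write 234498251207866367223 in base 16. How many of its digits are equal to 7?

234498251207866367223 in base 16 is CB651250C6F30BCF7.
The digit 7 appears 1 time.

1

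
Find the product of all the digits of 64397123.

6×4×3×9×7×1×2×3 = 27216

27216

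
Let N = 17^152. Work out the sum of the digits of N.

874

17^152 = 10671759994531545920557539408540653248159462914874816597977097634293858400405970638977558318200227645122260378986786981072981773298046949530090032383981138780535609404058846100736226712961
Sum of its 188 digits: 874.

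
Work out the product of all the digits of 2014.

0

2×0×1×4 = 0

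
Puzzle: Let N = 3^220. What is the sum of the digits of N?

3^220 = 926138713099787670959935798024513966701772293499227988263405269197039529170894882252068039219702299428401
Sum of its 105 digits: 513.

513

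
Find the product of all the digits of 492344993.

4×9×2×3×4×4×9×9×3 = 839808

839808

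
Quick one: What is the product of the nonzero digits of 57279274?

246960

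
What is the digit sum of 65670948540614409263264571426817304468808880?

6+5+6+7+0+9+4+8+5+4+0+6+1+4+4+0+9+2+6+3+2+6+4+5+7+1+4+2+6+8+1+7+3+0+4+4+6+8+8+0+8+8+8+0 = 199

199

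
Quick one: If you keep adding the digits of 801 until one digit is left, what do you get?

9

8+0+1 = 9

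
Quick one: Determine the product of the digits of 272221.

112

2×7×2×2×2×1 = 112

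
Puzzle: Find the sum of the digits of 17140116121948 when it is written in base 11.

17140116121948 in base 11 is 550909A788656.
Digit sum: 5+5+0+9+0+9+10+7+8+8+6+5+6 = 78.

78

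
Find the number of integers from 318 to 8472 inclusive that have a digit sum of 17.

The integers in [318, 8472] that have a digit sum of 17: 359, 368, 377, 386, 395, 449, …, 8441, 8450.
591 qualify.

591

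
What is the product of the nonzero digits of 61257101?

420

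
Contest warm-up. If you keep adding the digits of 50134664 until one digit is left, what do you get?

5+0+1+3+4+6+6+4 = 29
2+9 = 11
1+1 = 2

2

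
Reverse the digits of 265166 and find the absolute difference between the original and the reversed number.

Reverse of 265166 is 661562.
|265166 − 661562| = 396396

396396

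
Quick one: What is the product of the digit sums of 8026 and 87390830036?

752

S(8026) = 8+0+2+6 = 16.
S(87390830036) = 8+7+3+9+0+8+3+0+0+3+6 = 47.
16 · 47 = 752.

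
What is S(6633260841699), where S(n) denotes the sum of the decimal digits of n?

63

6+6+3+3+2+6+0+8+4+1+6+9+9 = 63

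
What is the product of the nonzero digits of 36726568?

3×6×7×2×6×5×6×8 = 362880

362880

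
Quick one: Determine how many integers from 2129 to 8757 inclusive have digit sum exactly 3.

The integers in [2129, 8757] that have digit sum exactly 3: 3000.
1 qualifies.

1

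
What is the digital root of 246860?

2+4+6+8+6+0 = 26
2+6 = 8
(Equivalently, 246860 mod 9 = 8.)

8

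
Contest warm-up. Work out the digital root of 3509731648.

1

3+5+0+9+7+3+1+6+4+8 = 46
4+6 = 10
1+0 = 1
(Equivalently, 3509731648 mod 9 = 1.)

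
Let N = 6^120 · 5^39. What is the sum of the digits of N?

423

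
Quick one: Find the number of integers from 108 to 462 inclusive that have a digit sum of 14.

26

The integers in [108, 462] that have a digit sum of 14: 149, 158, 167, 176, 185, 194, …, 446, 455.
26 qualify.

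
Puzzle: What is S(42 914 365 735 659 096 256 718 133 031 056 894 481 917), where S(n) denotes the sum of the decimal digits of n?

186

4+2+9+1+4+3+6+5+7+3+5+6+5+9+0+9+6+2+5+6+7+1+8+1+3+3+0+3+1+0+5+6+8+9+4+4+8+1+9+1+7 = 186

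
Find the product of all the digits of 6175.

6×1×7×5 = 210

210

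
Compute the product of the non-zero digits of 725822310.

6720

7×2×5×8×2×2×3×1 = 6720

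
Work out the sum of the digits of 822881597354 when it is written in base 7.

822881597354 in base 7 is 113310526112255.
Digit sum: 1+1+3+3+1+0+5+2+6+1+1+2+2+5+5 = 38.

38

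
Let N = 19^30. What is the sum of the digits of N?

19^30 = 230466617897195215045509519405933293401
Sum of its 39 digits: 163.

163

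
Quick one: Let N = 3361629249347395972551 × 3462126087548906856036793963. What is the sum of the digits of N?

213

3361629249347395972551 × 3462126087548906856036793963 = 11638384320833068664508159875237237571216390509613
Sum of its 50 digits: 213.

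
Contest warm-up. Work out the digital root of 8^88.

1

The digital root of n equals n mod 9 (or 9 when 9 | n), so we need 8^88 mod 9.
8^88 ≡ 1 (mod 9), so the digital root is 1.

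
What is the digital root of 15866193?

1+5+8+6+6+1+9+3 = 39
3+9 = 12
1+2 = 3

3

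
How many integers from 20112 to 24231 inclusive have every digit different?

1092

The integers in [20112, 24231] that have every digit different: 20134, 20135, 20136, 20137, 20138, 20139, …, 24197, 24198.
1092 qualify.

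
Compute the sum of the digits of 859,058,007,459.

60

8+5+9+0+5+8+0+0+7+4+5+9 = 60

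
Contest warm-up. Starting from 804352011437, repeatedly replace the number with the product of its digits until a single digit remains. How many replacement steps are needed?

1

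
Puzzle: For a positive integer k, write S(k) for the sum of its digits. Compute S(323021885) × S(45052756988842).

S(323021885) = 3+2+3+0+2+1+8+8+5 = 32.
S(45052756988842) = 4+5+0+5+2+7+5+6+9+8+8+8+4+2 = 73.
32 · 73 = 2336.

2336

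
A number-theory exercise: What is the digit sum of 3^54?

108

3^54 = 58149737003040059690390169
Sum of its 26 digits: 108.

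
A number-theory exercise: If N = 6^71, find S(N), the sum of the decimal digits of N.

279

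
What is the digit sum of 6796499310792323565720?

105

6+7+9+6+4+9+9+3+1+0+7+9+2+3+2+3+5+6+5+7+2+0 = 105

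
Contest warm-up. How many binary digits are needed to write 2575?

12

2575 in base 2 is 101000001111, which has 12 digits.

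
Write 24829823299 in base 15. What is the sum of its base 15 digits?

71

24829823299 in base 15 is 9A4CA9A34.
Digit sum: 9+10+4+12+10+9+10+3+4 = 71.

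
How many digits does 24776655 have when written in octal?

9

24776655 in base 8 is 136407717, which has 9 digits.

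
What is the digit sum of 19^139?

820

19^139 = 5581494902510405736968462921175844792926229188011776943152872303303792204955904242542332516862508462265696074503666491054926821983860261954364902659833966780558603424798894318379
Sum of its 178 digits: 820.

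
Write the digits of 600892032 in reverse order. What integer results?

230298006

Reversing 600892032 gives 230298006.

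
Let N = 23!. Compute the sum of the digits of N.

99

23! = 25852016738884976640000
Sum of its 23 digits: 99.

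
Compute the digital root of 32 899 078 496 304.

3+2+8+9+9+0+7+8+4+9+6+3+0+4 = 72
7+2 = 9

9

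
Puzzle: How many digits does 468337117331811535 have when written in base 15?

16

468337117331811535 in base 15 is 11099832E2A84AAA, which has 16 digits.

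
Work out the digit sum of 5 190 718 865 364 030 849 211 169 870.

5+1+9+0+7+1+8+8+6+5+3+6+4+0+3+0+8+4+9+2+1+1+1+6+9+8+7+0 = 122

122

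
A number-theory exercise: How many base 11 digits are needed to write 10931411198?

10931411198 in base 11 is 46AA551034, which has 10 digits.

10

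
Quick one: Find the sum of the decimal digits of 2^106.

142

2^106 = 81129638414606681695789005144064
Sum of its 32 digits: 142.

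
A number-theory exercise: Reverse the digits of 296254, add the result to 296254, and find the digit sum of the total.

38

Reversal of 296254 is 452692; 296254 + 452692 = 748946.
Digit sum of 748946: 7+4+8+9+4+6 = 38.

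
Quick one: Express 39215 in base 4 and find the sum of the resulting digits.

14

39215 in base 4 is 21210233.
Digit sum: 2+1+2+1+0+2+3+3 = 14.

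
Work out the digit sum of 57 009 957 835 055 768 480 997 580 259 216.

164

5+7+0+0+9+9+5+7+8+3+5+0+5+5+7+6+8+4+8+0+9+9+7+5+8+0+2+5+9+2+1+6 = 164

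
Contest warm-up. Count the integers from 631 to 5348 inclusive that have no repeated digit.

The integers in [631, 5348] that have no repeated digit: 631, 632, 634, 635, 637, 638, …, 5347, 5348.
2474 qualify.

2474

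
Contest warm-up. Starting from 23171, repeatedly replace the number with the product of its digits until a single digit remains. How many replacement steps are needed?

2

23171 → 42 → 8 (2 steps)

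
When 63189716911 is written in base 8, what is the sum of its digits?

55

63189716911 in base 8 is 726631507657.
Digit sum: 7+2+6+6+3+1+5+0+7+6+5+7 = 55.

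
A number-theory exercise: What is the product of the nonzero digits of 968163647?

1306368

9×6×8×1×6×3×6×4×7 = 1306368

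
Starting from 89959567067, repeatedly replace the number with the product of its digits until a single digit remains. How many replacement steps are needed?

1

89959567067 → 0 (1 step)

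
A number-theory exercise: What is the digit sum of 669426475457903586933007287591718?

166

6+6+9+4+2+6+4+7+5+4+5+7+9+0+3+5+8+6+9+3+3+0+0+7+2+8+7+5+9+1+7+1+8 = 166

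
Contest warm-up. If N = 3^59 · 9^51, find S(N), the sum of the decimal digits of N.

360

3^59 · 9^51 = 65542350158517637872691969508970705427701150314738255642438471845988797065603
Sum of its 77 digits: 360.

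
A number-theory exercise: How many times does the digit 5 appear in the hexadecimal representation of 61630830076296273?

61630830076296273 in base 16 is DAF4E9D5E8FC51.
The digit 5 appears 2 times.

2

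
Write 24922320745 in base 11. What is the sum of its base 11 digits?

24922320745 in base 11 is A62A0004A3.
Digit sum: 10+6+2+10+0+0+0+4+10+3 = 45.

45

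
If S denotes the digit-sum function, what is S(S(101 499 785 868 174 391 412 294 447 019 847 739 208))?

15

First digit sum: 186.
1+8+6 = 15.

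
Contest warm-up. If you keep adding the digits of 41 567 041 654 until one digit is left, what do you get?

7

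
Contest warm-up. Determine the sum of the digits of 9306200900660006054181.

9+3+0+6+2+0+0+9+0+0+6+6+0+0+0+6+0+5+4+1+8+1 = 66

66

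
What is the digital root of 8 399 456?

8

8+3+9+9+4+5+6 = 44
4+4 = 8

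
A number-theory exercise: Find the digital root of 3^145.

The digital root of n equals n mod 9 (or 9 when 9 | n), so we need 3^145 mod 9.
3^145 ≡ 0 (mod 9), so the digital root is 9.

9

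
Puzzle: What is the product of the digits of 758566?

7×5×8×5×6×6 = 50400

50400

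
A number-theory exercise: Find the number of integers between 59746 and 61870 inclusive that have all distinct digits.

675

The integers in [59746, 61870] that have all distinct digits: 59746, 59748, 59760, 59761, 59762, 59763, …, 61859, 61870.
675 qualify.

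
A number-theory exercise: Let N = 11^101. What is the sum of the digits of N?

11^101 = 1515867357380449720253017088929860045389076432004231307646112530737048373050753844463412754472043790906011
Sum of its 106 digits: 419.

419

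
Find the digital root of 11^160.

7

The digital root of n equals n mod 9 (or 9 when 9 | n), so we need 11^160 mod 9.
11^160 ≡ 7 (mod 9), so the digital root is 7.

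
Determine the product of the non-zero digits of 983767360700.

8001504

9×8×3×7×6×7×3×6×7 = 8001504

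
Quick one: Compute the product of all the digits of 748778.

7×4×8×7×7×8 = 87808

87808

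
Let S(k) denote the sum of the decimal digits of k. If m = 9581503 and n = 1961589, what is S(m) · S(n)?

S(9581503) = 9+5+8+1+5+0+3 = 31.
S(1961589) = 1+9+6+1+5+8+9 = 39.
31 · 39 = 1209.

1209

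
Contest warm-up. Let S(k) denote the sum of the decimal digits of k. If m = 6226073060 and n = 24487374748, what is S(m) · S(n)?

S(6226073060) = 6+2+2+6+0+7+3+0+6+0 = 32.
S(24487374748) = 2+4+4+8+7+3+7+4+7+4+8 = 58.
32 · 58 = 1856.

1856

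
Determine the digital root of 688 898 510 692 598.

6+8+8+8+9+8+5+1+0+6+9+2+5+9+8 = 92
9+2 = 11
1+1 = 2

2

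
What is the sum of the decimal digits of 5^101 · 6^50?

234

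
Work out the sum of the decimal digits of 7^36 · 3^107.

396

7^36 · 3^107 = 2988847079676203783315814287365891161756491974559737445039212023351642229588575387
Sum of its 82 digits: 396.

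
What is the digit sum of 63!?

333

63! = 1982608315404440064116146708361898137544773690227268628106279599612729753600000000000000
Sum of its 88 digits: 333.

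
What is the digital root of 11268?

1+1+2+6+8 = 18
1+8 = 9

9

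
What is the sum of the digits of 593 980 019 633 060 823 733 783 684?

5+9+3+9+8+0+0+1+9+6+3+3+0+6+0+8+2+3+7+3+3+7+8+3+6+8+4 = 124

124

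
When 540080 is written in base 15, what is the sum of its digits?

30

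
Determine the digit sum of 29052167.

32

2+9+0+5+2+1+6+7 = 32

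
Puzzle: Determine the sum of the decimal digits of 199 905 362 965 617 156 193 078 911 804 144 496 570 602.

1+9+9+9+0+5+3+6+2+9+6+5+6+1+7+1+5+6+1+9+3+0+7+8+9+1+1+8+0+4+1+4+4+4+9+6+5+7+0+6+0+2 = 189

189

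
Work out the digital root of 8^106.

1

The digital root of n equals n mod 9 (or 9 when 9 | n), so we need 8^106 mod 9.
8^106 ≡ 1 (mod 9), so the digital root is 1.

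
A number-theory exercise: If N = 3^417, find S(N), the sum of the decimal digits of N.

954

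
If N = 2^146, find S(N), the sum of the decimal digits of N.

2^146 = 89202980794122492566142873090593446023921664
Sum of its 44 digits: 193.

193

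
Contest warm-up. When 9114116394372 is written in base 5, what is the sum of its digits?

44

9114116394372 in base 5 is 2143311202244104442.
Digit sum: 2+1+4+3+3+1+1+2+0+2+2+4+4+1+0+4+4+4+2 = 44.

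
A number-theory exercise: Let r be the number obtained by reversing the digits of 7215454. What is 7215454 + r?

Reverse of 7215454 is 4545127.
7215454 + 4545127 = 11760581

11760581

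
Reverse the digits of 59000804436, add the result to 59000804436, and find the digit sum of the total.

33

Reversal of 59000804436 is 63440800095; 59000804436 + 63440800095 = 122441604531.
Digit sum of 122441604531: 1+2+2+4+4+1+6+0+4+5+3+1 = 33.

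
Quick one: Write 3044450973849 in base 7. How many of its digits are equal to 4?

3044450973849 in base 7 is 432645222205035.
The digit 4 appears 2 times.

2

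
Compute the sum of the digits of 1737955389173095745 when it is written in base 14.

1737955389173095745 in base 14 is B2590C192D139089.
Digit sum: 11+2+5+9+0+12+1+9+2+13+1+3+9+0+8+9 = 94.

94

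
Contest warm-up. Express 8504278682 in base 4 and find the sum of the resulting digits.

35

8504278682 in base 4 is 13322321033322122.
Digit sum: 1+3+3+2+2+3+2+1+0+3+3+3+2+2+1+2+2 = 35.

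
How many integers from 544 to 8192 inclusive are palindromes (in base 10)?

118

The integers in [544, 8192] that are palindromes (in base 10): 545, 555, 565, 575, 585, 595, …, 8008, 8118.
118 qualify.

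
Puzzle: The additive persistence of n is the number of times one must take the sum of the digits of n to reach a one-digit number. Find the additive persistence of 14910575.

14910575 → 32 → 5 (2 steps)

2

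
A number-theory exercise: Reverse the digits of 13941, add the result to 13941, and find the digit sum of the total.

Reversal of 13941 is 14931; 13941 + 14931 = 28872.
Digit sum of 28872: 2+8+8+7+2 = 27.

27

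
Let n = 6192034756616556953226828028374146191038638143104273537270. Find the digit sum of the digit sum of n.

6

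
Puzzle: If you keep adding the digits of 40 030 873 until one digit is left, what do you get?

4+0+0+3+0+8+7+3 = 25
2+5 = 7
(Equivalently, 40 030 873 mod 9 = 7.)

7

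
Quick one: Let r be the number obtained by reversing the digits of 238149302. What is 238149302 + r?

Reverse of 238149302 is 203941832.
238149302 + 203941832 = 442091134

442091134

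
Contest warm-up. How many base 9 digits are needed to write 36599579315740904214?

21

36599579315740904214 in base 9 is 300752721882078506573, which has 21 digits.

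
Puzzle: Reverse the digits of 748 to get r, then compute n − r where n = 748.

-99

Reverse of 748 is 847.
748 − 847 = -99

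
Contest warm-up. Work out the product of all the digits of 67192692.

81648

6×7×1×9×2×6×9×2 = 81648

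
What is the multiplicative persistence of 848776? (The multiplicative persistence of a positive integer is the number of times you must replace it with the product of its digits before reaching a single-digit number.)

848776 → 75264 → 1680 → 0 (3 steps)

3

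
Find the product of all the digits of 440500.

0

4×4×0×5×0×0 = 0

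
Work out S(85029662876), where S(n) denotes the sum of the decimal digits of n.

59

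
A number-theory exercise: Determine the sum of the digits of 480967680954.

4+8+0+9+6+7+6+8+0+9+5+4 = 66

66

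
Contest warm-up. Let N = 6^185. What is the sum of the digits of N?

6^185 = 907781485614490115411743104585427815580308544222313377884110763677355399489880410372486550881014192468019439355589741169051826476754823781810176
Sum of its 144 digits: 639.

639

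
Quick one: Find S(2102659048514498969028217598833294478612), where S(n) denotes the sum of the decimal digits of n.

191

2+1+0+2+6+5+9+0+4+8+5+1+4+4+9+8+9+6+9+0+2+8+2+1+7+5+9+8+8+3+3+2+9+4+4+7+8+6+1+2 = 191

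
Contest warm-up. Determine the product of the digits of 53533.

5×3×5×3×3 = 675

675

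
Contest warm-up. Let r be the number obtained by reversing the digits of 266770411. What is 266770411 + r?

380848073

Reverse of 266770411 is 114077662.
266770411 + 114077662 = 380848073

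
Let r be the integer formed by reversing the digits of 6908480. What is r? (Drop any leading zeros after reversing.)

848096

Reversing 6908480 gives 848096.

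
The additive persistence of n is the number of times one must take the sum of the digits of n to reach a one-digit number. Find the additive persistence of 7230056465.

3

7230056465 → 38 → 11 → 2 (3 steps)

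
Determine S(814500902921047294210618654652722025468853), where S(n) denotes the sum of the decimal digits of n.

165

8+1+4+5+0+0+9+0+2+9+2+1+0+4+7+2+9+4+2+1+0+6+1+8+6+5+4+6+5+2+7+2+2+0+2+5+4+6+8+8+5+3 = 165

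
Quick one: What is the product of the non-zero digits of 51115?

5×1×1×1×5 = 25

25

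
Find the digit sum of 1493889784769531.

92

1+4+9+3+8+8+9+7+8+4+7+6+9+5+3+1 = 92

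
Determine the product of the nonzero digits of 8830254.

7680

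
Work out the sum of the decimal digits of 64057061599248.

6+4+0+5+7+0+6+1+5+9+9+2+4+8 = 66

66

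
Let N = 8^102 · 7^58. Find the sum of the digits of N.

646

8^102 · 7^58 = 1351652319465797234663311872488740633766822548545018022517796962965693120367135381656028759146261565978351105172477381411593187969874826100736
Sum of its 142 digits: 646.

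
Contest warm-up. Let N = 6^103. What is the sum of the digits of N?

306

6^103 = 141116822676015315716885097706140489236023041462158252253303544735811382559113216
Sum of its 81 digits: 306.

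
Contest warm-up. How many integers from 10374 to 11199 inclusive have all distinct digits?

The integers in [10374, 11199] that have all distinct digits: 10374, 10375, 10376, 10378, 10379, 10382, …, 10986, 10987.
269 qualify.

269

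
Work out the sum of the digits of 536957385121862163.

5+3+6+9+5+7+3+8+5+1+2+1+8+6+2+1+6+3 = 81

81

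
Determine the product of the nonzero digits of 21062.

2×1×6×2 = 24

24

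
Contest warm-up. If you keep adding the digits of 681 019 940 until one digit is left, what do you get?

2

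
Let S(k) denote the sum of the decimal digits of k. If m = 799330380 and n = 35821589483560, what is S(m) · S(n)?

2814

S(799330380) = 7+9+9+3+3+0+3+8+0 = 42.
S(35821589483560) = 3+5+8+2+1+5+8+9+4+8+3+5+6+0 = 67.
42 · 67 = 2814.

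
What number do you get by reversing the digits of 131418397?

Reversing 131418397 gives 793814131.

793814131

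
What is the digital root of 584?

8

5+8+4 = 17
1+7 = 8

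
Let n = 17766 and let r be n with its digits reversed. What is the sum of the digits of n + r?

Reversal of 17766 is 66771; 17766 + 66771 = 84537.
Digit sum of 84537: 8+4+5+3+7 = 27.

27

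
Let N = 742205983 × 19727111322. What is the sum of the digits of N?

81

742205983 × 19727111322 = 14641580050495439526
Sum of its 20 digits: 81.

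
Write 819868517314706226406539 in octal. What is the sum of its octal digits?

819868517314706226406539 in base 8 is 255472245202202331651362213.
Digit sum: 2+5+5+4+7+2+2+4+5+2+0+2+2+0+2+3+3+1+6+5+1+3+6+2+2+1+3 = 80.

80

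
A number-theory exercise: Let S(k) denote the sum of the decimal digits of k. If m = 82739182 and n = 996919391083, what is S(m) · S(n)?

2680

S(82739182) = 8+2+7+3+9+1+8+2 = 40.
S(996919391083) = 9+9+6+9+1+9+3+9+1+0+8+3 = 67.
40 · 67 = 2680.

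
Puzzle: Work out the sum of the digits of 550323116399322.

54

5+5+0+3+2+3+1+1+6+3+9+9+3+2+2 = 54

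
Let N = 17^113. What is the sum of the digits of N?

647

17^113 = 10983180368347721376504386678048226190020688880888003889655510996581868816930139718155532922207845524284376730618271605950983326957831601937
Sum of its 140 digits: 647.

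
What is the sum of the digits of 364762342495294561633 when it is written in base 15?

364762342495294561633 in base 15 is 3A7ED4C26C611C223D.
Digit sum: 3+10+7+14+13+4+12+2+6+12+6+1+1+12+2+2+3+13 = 123.

123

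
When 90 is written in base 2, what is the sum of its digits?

4

90 in base 2 is 1011010.
Digit sum: 1+0+1+1+0+1+0 = 4.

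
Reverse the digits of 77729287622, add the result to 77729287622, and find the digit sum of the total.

46

Reversal of 77729287622 is 22678292777; 77729287622 + 22678292777 = 100407580399.
Digit sum of 100407580399: 1+0+0+4+0+7+5+8+0+3+9+9 = 46.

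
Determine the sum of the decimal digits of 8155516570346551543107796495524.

8+1+5+5+5+1+6+5+7+0+3+4+6+5+5+1+5+4+3+1+0+7+7+9+6+4+9+5+5+2+4 = 138

138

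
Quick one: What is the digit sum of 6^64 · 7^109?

6^64 · 7^109 = 8267351182953169277567958772197773357531464900771538189452547447581016182324581373865324262135715154607612724243753744471069914392774439862272
Sum of its 142 digits: 648.

648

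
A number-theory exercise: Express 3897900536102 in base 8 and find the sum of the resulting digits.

3897900536102 in base 8 is 70561476410446.
Digit sum: 7+0+5+6+1+4+7+6+4+1+0+4+4+6 = 55.

55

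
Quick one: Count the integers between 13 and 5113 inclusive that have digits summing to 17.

362

The integers in [13, 5113] that have digits summing to 17: 89, 98, 179, 188, 197, 269, …, 5084, 5093.
362 qualify.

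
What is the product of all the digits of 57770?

5×7×7×7×0 = 0

0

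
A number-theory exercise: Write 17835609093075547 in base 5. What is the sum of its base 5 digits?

17835609093075547 in base 5 is 122200222104410311404142.
Digit sum: 1+2+2+2+0+0+2+2+2+1+0+4+4+1+0+3+1+1+4+0+4+1+4+2 = 43.

43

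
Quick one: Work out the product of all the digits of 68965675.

6×8×9×6×5×6×7×5 = 2721600

2721600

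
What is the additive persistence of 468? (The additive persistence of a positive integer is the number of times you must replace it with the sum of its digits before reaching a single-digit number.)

2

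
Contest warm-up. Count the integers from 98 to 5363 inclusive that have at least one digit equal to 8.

1400

The integers in [98, 5363] that have at least one digit equal to 8: 98, 108, 118, 128, 138, 148, …, 5348, 5358.
1400 qualify.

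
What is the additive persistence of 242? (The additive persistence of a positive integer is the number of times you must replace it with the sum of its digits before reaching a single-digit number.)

242 → 8 (1 step)

1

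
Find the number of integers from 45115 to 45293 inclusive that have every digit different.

75

The integers in [45115, 45293] that have every digit different: 45120, 45123, 45126, 45127, 45128, 45129, …, 45291, 45293.
75 qualify.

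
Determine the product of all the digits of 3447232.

3×4×4×7×2×3×2 = 4032

4032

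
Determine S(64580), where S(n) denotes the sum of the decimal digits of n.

6+4+5+8+0 = 23

23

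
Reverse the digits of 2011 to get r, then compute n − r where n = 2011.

Reverse of 2011 is 1102.
2011 − 1102 = 909

909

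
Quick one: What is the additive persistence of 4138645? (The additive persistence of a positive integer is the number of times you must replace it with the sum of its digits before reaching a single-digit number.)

2

4138645 → 31 → 4 (2 steps)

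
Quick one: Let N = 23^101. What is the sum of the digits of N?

23^101 = 342382404646349906057205801490874347335703752037431479791270728812115965406404621099504973295378976497369961620127288149768965118187148023
Sum of its 138 digits: 623.

623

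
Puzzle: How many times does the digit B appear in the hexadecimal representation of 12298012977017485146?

1

12298012977017485146 in base 16 is AAAB51A51A45775A.
The digit B appears 1 time.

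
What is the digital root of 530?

8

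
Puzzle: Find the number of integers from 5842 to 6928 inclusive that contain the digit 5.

413

The integers in [5842, 6928] that contain the digit 5: 5842, 5843, 5844, 5845, 5846, 5847, …, 6915, 6925.
413 qualify.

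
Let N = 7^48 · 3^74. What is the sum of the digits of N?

351

7^48 · 3^74 = 7441813294598015394859071648835881613167316872284165744615449062009084540969
Sum of its 76 digits: 351.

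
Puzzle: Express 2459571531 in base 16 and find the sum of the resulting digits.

2459571531 in base 16 is 929A154B.
Digit sum: 9+2+9+10+1+5+4+11 = 51.

51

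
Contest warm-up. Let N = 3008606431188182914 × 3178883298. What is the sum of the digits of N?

120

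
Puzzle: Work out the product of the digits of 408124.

0

4×0×8×1×2×4 = 0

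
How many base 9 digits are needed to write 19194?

5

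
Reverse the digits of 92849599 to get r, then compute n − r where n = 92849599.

Reverse of 92849599 is 99594829.
92849599 − 99594829 = -6745230

-6745230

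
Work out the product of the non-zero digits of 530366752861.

5×3×3×6×6×7×5×2×8×6×1 = 5443200

5443200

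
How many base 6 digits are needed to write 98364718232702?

98364718232702 in base 6 is 545112043331120142, which has 18 digits.

18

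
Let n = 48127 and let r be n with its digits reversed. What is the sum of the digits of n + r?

8

Reversal of 48127 is 72184; 48127 + 72184 = 120311.
Digit sum of 120311: 1+2+0+3+1+1 = 8.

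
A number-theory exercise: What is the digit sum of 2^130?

196

2^130 = 1361129467683753853853498429727072845824
Sum of its 40 digits: 196.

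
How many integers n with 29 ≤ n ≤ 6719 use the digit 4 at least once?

The integers in [29, 6719] that use the digit 4 at least once: 34, 40, 41, 42, 43, 44, …, 6704, 6714.
2568 qualify.

2568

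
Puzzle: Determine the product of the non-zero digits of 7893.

1512

7×8×9×3 = 1512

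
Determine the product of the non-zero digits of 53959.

5×3×9×5×9 = 6075

6075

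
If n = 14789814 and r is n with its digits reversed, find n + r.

Reverse of 14789814 is 41898741.
14789814 + 41898741 = 56688555

56688555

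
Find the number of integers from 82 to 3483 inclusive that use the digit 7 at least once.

The integers in [82, 3483] that use the digit 7 at least once: 87, 97, 107, 117, 127, 137, …, 3478, 3479.
889 qualify.

889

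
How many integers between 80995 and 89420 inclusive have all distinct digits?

2533

The integers in [80995, 89420] that have all distinct digits: 81023, 81024, 81025, 81026, 81027, 81029, …, 89417, 89420.
2533 qualify.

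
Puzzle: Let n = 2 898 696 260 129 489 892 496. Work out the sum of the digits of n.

2+8+9+8+6+9+6+2+6+0+1+2+9+4+8+9+8+9+2+4+9+6 = 127

127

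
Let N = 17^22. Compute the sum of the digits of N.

136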